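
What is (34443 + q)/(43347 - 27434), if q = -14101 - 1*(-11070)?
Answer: 31412/15913 ≈ 1.9740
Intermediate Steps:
q = -3031 (q = -14101 + 11070 = -3031)
(34443 + q)/(43347 - 27434) = (34443 - 3031)/(43347 - 27434) = 31412/15913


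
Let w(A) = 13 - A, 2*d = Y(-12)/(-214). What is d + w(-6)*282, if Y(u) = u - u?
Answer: 5358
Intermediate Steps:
Y(u) = 0
d = 0 (d = (0/(-214))/2 = (0*(-1/214))/2 = (½)*0 = 0)
d + w(-6)*282 = 0 + (13 - 1*(-6))*282 = 0 + (13 + 6)*282 = 0 + 19*282 = 0 + 5358 = 5358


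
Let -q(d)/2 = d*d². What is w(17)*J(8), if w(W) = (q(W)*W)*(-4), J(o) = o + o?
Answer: 10690688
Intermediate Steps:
J(o) = 2*o
q(d) = -2*d³ (q(d) = -2*d*d² = -2*d³)
w(W) = 8*W⁴ (w(W) = ((-2*W³)*W)*(-4) = -2*W⁴*(-4) = 8*W⁴)
w(17)*J(8) = (8*17⁴)*(2*8) = (8*83521)*16 = 668168*16 = 10690688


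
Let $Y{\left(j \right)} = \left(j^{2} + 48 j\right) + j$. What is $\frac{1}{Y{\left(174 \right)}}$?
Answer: $\frac{1}{38802} \approx 2.5772 \cdot 10^{-5}$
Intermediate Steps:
$Y{\left(j \right)} = j^{2} + 49 j$
$\frac{1}{Y{\left(174 \right)}} = \frac{1}{174 \left(49 + 174\right)} = \frac{1}{174 \cdot 223} = \frac{1}{38802}$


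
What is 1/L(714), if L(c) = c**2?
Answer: 1/509796 ≈ 1.9616e-6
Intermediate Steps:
1/L(714) = 1/(714**2) = 1/509796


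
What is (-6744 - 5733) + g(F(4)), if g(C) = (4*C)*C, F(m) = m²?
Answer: -11453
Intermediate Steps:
g(C) = 4*C²
(-6744 - 5733) + g(F(4)) = (-6744 - 5733) + 4*(4²)² = -12477 + 4*16² = -12477 + 4*256 = -12477 + 1024 = -11453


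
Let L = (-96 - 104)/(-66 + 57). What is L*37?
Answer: 7400/9 ≈ 822.22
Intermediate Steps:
L = 200/9 (L = -200/(-9) = -200*(-⅑) = 200/9 ≈ 22.222)
L*37 = (200/9)*37 = 7400/9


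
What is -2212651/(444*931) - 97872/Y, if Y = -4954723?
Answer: -1560373719895/292586302596 ≈ -5.3330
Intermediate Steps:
-2212651/(444*931) - 97872/Y = -2212651/(444*931) - 97872/(-4954723) = -2212651/413364 - 97872*(-1/4954723) = -2212651*1/413364 + 97872/4954723 = -316093/59052 + 97872/4954723 = -1560373719895/292586302596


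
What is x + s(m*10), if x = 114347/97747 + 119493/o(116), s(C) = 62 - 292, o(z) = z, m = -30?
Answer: 9085456563/11338652 ≈ 801.28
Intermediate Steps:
s(C) = -230
x = 11693346523/11338652 (x = 114347/97747 + 119493/116 = 11693346523/11338652 ≈ 1031.3)
x + s(m*10) = 11693346523/11338652 - 230 = 9085456563/11338652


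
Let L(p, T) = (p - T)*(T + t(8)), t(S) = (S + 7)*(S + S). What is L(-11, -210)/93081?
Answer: 1990/31027 ≈ 0.064138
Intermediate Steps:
t(S) = 2*S*(7 + S) (t(S) = (7 + S)*(2*S) = 2*S*(7 + S))
L(p, T) = (240 + T)*(p - T) (L(p, T) = (p - T)*(T + 2*8*(7 + 8)) = (p - T)*(T + 2*8*15) = (p - T)*(T + 240) = (p - T)*(240 + T) = (240 + T)*(p - T))
L(-11, -210)/93081 = (-1*(-210)² - 240*(-210) + 240*(-11) - 210*(-11))/93081 = (-1*44100 + 50400 - 2640 + 2310)*(1/93081) = (-44100 + 50400 - 2640 + 2310)*(1/93081) = 5970*(1/93081) = 1990/31027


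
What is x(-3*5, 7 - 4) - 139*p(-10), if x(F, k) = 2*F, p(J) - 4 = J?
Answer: 804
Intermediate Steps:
p(J) = 4 + J
x(-3*5, 7 - 4) - 139*p(-10) = 2*(-3*5) - 139*(4 - 10) = 2*(-15) - 139*(-6) = -30 + 834 = 804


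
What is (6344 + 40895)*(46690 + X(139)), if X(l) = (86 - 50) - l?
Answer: 2200723293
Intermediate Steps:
X(l) = 36 - l
(6344 + 40895)*(46690 + X(139)) = (6344 + 40895)*(46690 + (36 - 1*139)) = 47239*(46690 + (36 - 139)) = 47239*(46690 - 103) = 47239*46587 = 2200723293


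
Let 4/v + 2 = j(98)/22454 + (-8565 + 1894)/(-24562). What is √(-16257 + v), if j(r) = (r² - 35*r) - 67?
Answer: I*√163916978367907333751/100404941 ≈ 127.51*I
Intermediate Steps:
j(r) = -67 + r² - 35*r
v = -275757574/100404941 (v = 4/(-2 + ((-67 + 98² - 35*98)/22454 + (-8565 + 1894)/(-24562))) = 4/(-2 + ((-67 + 9604 - 3430)*(1/22454) - 6671*(-1/24562))) = 4/(-2 + (6107*(1/22454) + 6671/24562)) = 4/(-2 + (6107/22454 + 6671/24562)) = 4/(-2 + 74947692/137878787) = 4/(-200809882/137878787) = 4*(-137878787/200809882) = -275757574/100404941 ≈ -2.7465)
√(-16257 + v) = √(-16257 - 275757574/100404941) = √(-1632558883411/100404941) = I*√163916978367907333751/100404941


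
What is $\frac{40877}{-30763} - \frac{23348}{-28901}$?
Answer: $- \frac{463131653}{889081463} \approx -0.52091$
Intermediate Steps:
$\frac{40877}{-30763} - \frac{23348}{-28901} = 40877 \left(- \frac{1}{30763}\right) - - \frac{23348}{28901} = - \frac{40877}{30763} + \frac{23348}{28901} = - \frac{463131653}{889081463}$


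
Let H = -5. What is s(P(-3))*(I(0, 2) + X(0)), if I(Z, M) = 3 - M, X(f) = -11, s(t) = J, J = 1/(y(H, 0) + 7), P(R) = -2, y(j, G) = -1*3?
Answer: -5/2 ≈ -2.5000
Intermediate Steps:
y(j, G) = -3
J = 1/4 (J = 1/(-3 + 7) = 1/4 ≈ 0.25000)
s(t) = 1/4
s(P(-3))*(I(0, 2) + X(0)) = ((3 - 1*2) - 11)/4 = ((3 - 2) - 11)/4 = (1 - 11)/4 = (1/4)*(-10) = -5/2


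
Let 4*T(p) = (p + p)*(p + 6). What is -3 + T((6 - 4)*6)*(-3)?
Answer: -327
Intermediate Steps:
T(p) = p*(6 + p)/2 (T(p) = ((p + p)*(p + 6))/4 = ((2*p)*(6 + p))/4 = (2*p*(6 + p))/4 = p*(6 + p)/2)
-3 + T((6 - 4)*6)*(-3) = -3 + (((6 - 4)*6)*(6 + (6 - 4)*6)/2)*(-3) = -3 + ((2*6)*(6 + 2*6)/2)*(-3) = -3 + ((½)*12*(6 + 12))*(-3) = -3 + ((½)*12*18)*(-3) = -3 + 108*(-3) = -3 - 324 = -327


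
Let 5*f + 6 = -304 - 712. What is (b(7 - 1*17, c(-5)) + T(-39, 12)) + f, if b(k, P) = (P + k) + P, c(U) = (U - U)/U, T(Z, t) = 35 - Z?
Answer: -702/5 ≈ -140.40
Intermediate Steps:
c(U) = 0 (c(U) = 0/U = 0)
f = -1022/5 (f = -6/5 + (-304 - 712)/5 = -6/5 + (1/5)*(-1016) = -6/5 - 1016/5 = -1022/5 ≈ -204.40)
b(k, P) = k + 2*P
(b(7 - 1*17, c(-5)) + T(-39, 12)) + f = (((7 - 1*17) + 2*0) + (35 - 1*(-39))) - 1022/5 = (((7 - 17) + 0) + (35 + 39)) - 1022/5 = ((-10 + 0) + 74) - 1022/5 = (-10 + 74) - 1022/5 = 64 - 1022/5 = -702/5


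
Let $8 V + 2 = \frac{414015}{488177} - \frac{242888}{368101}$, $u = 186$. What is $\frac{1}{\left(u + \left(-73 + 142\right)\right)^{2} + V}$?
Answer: $\frac{1437587535016}{93478803894531985} \approx 1.5379 \cdot 10^{-5}$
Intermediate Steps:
$V = - \frac{325569883415}{1437587535016}$ ($V = - \frac{1}{4} + \frac{\frac{414015}{488177} - \frac{242888}{368101}}{8} = - \frac{1}{4} + \frac{1}{8} \cdot \frac{33827000339}{179698441877} = - \frac{1}{4} + \frac{33827000339}{1437587535016} = - \frac{325569883415}{1437587535016} \approx -0.22647$)
$\frac{1}{\left(u + \left(-73 + 142\right)\right)^{2} + V} = \frac{1}{\left(186 + \left(-73 + 142\right)\right)^{2} - \frac{325569883415}{1437587535016}} = \frac{1}{\left(186 + 69\right)^{2} - \frac{325569883415}{1437587535016}} = \frac{1}{255^{2} - \frac{325569883415}{1437587535016}} = \frac{1}{65025 - \frac{325569883415}{1437587535016}} = \frac{1}{\frac{93478803894531985}{1437587535016}} = \frac{1437587535016}{93478803894531985}$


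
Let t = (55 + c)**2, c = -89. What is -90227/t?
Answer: -90227/1156 ≈ -78.051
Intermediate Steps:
t = 1156 (t = (55 - 89)**2 = (-34)**2 = 1156)
-90227/t = -90227/1156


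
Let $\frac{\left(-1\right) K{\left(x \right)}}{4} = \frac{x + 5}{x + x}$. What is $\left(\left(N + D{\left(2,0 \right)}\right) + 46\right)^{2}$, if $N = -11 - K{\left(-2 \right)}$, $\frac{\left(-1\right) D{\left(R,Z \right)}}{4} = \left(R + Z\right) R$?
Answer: $256$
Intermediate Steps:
$K{\left(x \right)} = - \frac{2 \left(5 + x\right)}{x}$ ($K{\left(x \right)} = - 4 \frac{x + 5}{x + x} = - 4 \frac{5 + x}{2 x} = - \frac{2 \left(5 + x\right)}{x}$)
$D{\left(R,Z \right)} = - 4 R \left(R + Z\right)$ ($D{\left(R,Z \right)} = - 4 \left(R + Z\right) R = - 4 R \left(R + Z\right)$)
$N = -14$ ($N = -11 - \left(-2 - \frac{10}{-2}\right) = -11 - \left(-2 - -5\right) = -11 - \left(-2 + 5\right) = -11 - 3 = -14$)
$\left(\left(N + D{\left(2,0 \right)}\right) + 46\right)^{2} = \left(\left(-14 - 8 \left(2 + 0\right)\right) + 46\right)^{2} = \left(\left(-14 - 8 \cdot 2\right) + 46\right)^{2} = \left(\left(-14 - 16\right) + 46\right)^{2} = \left(-30 + 46\right)^{2} = 16^{2} = 256$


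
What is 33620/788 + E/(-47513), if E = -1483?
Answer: 399638916/9360061 ≈ 42.696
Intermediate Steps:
33620/788 + E/(-47513) = 33620/788 - 1483/(-47513) = 33620*(1/788) - 1483*(-1/47513) = 8405/197 + 1483/47513 = 399638916/9360061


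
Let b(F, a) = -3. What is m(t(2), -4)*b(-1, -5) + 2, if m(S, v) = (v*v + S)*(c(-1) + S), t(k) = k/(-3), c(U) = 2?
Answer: -178/3 ≈ -59.333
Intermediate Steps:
t(k) = -k/3 (t(k) = k*(-⅓) = -k/3)
m(S, v) = (2 + S)*(S + v²) (m(S, v) = (v*v + S)*(2 + S) = (v² + S)*(2 + S) = (S + v²)*(2 + S) = (2 + S)*(S + v²))
m(t(2), -4)*b(-1, -5) + 2 = ((-⅓*2)² + 2*(-⅓*2) + 2*(-4)² - ⅓*2*(-4)²)*(-3) + 2 = ((-⅔)² + 2*(-⅔) + 2*16 - ⅔*16)*(-3) + 2 = (4/9 - 4/3 + 32 - 32/3)*(-3) + 2 = (184/9)*(-3) + 2 = -184/3 + 2 = -178/3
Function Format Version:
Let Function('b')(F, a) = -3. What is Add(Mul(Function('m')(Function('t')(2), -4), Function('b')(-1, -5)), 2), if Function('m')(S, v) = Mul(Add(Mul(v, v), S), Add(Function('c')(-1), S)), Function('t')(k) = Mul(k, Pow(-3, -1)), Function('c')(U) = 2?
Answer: Rational(-178, 3) ≈ -59.333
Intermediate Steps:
Function('t')(k) = Mul(Rational(-1, 3), k) (Function('t')(k) = Mul(k, Rational(-1, 3)) = Mul(Rational(-1, 3), k))
Function('m')(S, v) = Mul(Add(2, S), Add(S, Pow(v, 2))) (Function('m')(S, v) = Mul(Add(Mul(v, v), S), Add(2, S)) = Mul(Add(Pow(v, 2), S), Add(2, S)) = Mul(Add(S, Pow(v, 2)), Add(2, S)) = Mul(Add(2, S), Add(S, Pow(v, 2))))
Add(Mul(Function('m')(Function('t')(2), -4), Function('b')(-1, -5)), 2) = Add(Mul(Add(Pow(Mul(Rational(-1, 3), 2), 2), Mul(2, Mul(Rational(-1, 3), 2)), Mul(2, Pow(-4, 2)), Mul(Mul(Rational(-1, 3), 2), Pow(-4, 2))), -3), 2) = Add(Mul(Add(Pow(Rational(-2, 3), 2), Mul(2, Rational(-2, 3)), Mul(2, 16), Mul(Rational(-2, 3), 16)), -3), 2) = Add(Mul(Add(Rational(4, 9), Rational(-4, 3), 32, Rational(-32, 3)), -3), 2) = Add(Mul(Rational(184, 9), -3), 2) = Add(Rational(-184, 3), 2) = Rational(-178, 3)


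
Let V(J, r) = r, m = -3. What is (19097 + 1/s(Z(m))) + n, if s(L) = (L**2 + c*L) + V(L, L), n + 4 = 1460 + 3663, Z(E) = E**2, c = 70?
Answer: 17435521/720 ≈ 24216.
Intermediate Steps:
n = 5119 (n = -4 + (1460 + 3663) = -4 + 5123 = 5119)
s(L) = L**2 + 71*L (s(L) = (L**2 + 70*L) + L = L**2 + 71*L)
(19097 + 1/s(Z(m))) + n = (19097 + 1/((-3)**2*(71 + (-3)**2))) + 5119 = (19097 + 1/(9*(71 + 9))) + 5119 = (19097 + 1/(9*80)) + 5119 = (19097 + 1/720) + 5119 = 13749841/720 + 5119 = 17435521/720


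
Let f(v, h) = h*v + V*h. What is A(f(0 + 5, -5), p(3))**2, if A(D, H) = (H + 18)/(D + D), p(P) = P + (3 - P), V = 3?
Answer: 441/6400 ≈ 0.068906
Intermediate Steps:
p(P) = 3
f(v, h) = 3*h + h*v (f(v, h) = h*v + 3*h = 3*h + h*v)
A(D, H) = (18 + H)/(2*D) (A(D, H) = (18 + H)/((2*D)) = (18 + H)*(1/(2*D)) = (18 + H)/(2*D))
A(f(0 + 5, -5), p(3))**2 = ((18 + 3)/(2*((-5*(3 + (0 + 5))))))**2 = ((1/2)*21/(-5*(3 + 5)))**2 = ((1/2)*21/(-5*8))**2 = ((1/2)*21/(-40))**2 = ((1/2)*(-1/40)*21)**2 = (-21/80)**2 = 441/6400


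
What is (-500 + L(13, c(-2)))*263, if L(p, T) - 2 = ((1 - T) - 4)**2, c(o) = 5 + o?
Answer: -121506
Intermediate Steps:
L(p, T) = 2 + (-3 - T)**2 (L(p, T) = 2 + ((1 - T) - 4)**2 = 2 + (-3 - T)**2)
(-500 + L(13, c(-2)))*263 = (-500 + (2 + (3 + (5 - 2))**2))*263 = (-500 + (2 + (3 + 3)**2))*263 = (-500 + (2 + 6**2))*263 = (-500 + (2 + 36))*263 = (-500 + 38)*263 = -462*263 = -121506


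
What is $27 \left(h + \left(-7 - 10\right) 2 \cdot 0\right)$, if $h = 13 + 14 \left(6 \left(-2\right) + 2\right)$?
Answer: $-3429$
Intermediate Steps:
$h = -127$ ($h = 13 + 14 \left(-12 + 2\right) = 13 + 14 \left(-10\right) = 13 - 140 = -127$)
$27 \left(h + \left(-7 - 10\right) 2 \cdot 0\right) = 27 \left(-127 + \left(-7 - 10\right) 2 \cdot 0\right) = 27 \left(-127 - 0\right) = 27 \left(-127 + 0\right) = 27 \left(-127\right) = -3429$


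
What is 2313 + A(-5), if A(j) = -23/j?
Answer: 11588/5 ≈ 2317.6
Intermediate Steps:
2313 + A(-5) = 2313 - 23/(-5) = 2313 - 23*(-1/5) = 2313 + 23/5 = 11588/5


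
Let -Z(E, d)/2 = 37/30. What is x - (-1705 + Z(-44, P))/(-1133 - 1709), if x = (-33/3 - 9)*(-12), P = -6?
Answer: 5102794/21315 ≈ 239.40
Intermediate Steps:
Z(E, d) = -37/15 (Z(E, d) = -74/30 = -2*37/30 = -37/15)
x = 240 (x = (-33*⅓ - 9)*(-12) = (-11 - 9)*(-12) = -20*(-12) = 240)
x - (-1705 + Z(-44, P))/(-1133 - 1709) = 240 - (-1705 - 37/15)/(-1133 - 1709) = 240 - (-25612)/(15*(-2842)) = 240 - (-25612)*(-1)/(15*2842) = 240 - 1*12806/21315 = 240 - 12806/21315 = 5102794/21315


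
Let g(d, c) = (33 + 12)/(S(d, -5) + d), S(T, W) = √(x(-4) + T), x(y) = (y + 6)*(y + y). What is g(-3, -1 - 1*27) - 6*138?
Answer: -23319/28 - 45*I*√19/28 ≈ -832.82 - 7.0054*I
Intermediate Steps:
x(y) = 2*y*(6 + y) (x(y) = (6 + y)*(2*y) = 2*y*(6 + y))
S(T, W) = √(-16 + T) (S(T, W) = √(2*(-4)*(6 - 4) + T) = √(2*(-4)*2 + T) = √(-16 + T))
g(d, c) = 45/(d + √(-16 + d)) (g(d, c) = (33 + 12)/(√(-16 + d) + d) = 45/(d + √(-16 + d)))
g(-3, -1 - 1*27) - 6*138 = 45/(-3 + √(-16 - 3)) - 6*138 = 45/(-3 + √(-19)) - 1*828 = 45/(-3 + I*√19) - 828 = -828 + 45/(-3 + I*√19)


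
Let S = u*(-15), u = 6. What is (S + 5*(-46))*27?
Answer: -8640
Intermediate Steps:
S = -90 (S = 6*(-15) = -90)
(S + 5*(-46))*27 = (-90 + 5*(-46))*27 = (-90 - 230)*27 = -320*27 = -8640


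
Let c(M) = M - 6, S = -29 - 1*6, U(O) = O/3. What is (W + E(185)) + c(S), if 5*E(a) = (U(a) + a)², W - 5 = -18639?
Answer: -58555/9 ≈ -6506.1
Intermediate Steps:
W = -18634 (W = 5 - 18639 = -18634)
U(O) = O/3 (U(O) = O*(⅓) = O/3)
S = -35 (S = -29 - 6 = -35)
E(a) = 16*a²/45 (E(a) = (a/3 + a)²/5 = (4*a/3)²/5 = (16*a²/9)/5 = 16*a²/45)
c(M) = -6 + M
(W + E(185)) + c(S) = (-18634 + (16/45)*185²) + (-6 - 35) = (-18634 + (16/45)*34225) - 41 = (-18634 + 109520/9) - 41 = -58186/9 - 41 = -58555/9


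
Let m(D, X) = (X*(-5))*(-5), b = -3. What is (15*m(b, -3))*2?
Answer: -2250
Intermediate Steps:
m(D, X) = 25*X (m(D, X) = -5*X*(-5) = 25*X)
(15*m(b, -3))*2 = (15*(25*(-3)))*2 = (15*(-75))*2 = -1125*2 = -2250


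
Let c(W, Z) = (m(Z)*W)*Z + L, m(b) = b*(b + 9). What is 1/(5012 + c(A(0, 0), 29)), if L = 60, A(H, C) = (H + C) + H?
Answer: 1/5072 ≈ 0.00019716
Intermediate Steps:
A(H, C) = C + 2*H (A(H, C) = (C + H) + H = C + 2*H)
m(b) = b*(9 + b)
c(W, Z) = 60 + W*Z²*(9 + Z) (c(W, Z) = ((Z*(9 + Z))*W)*Z + 60 = (W*Z*(9 + Z))*Z + 60 = W*Z²*(9 + Z) + 60 = 60 + W*Z²*(9 + Z))
1/(5012 + c(A(0, 0), 29)) = 1/(5012 + (60 + (0 + 2*0)*29²*(9 + 29))) = 1/(5012 + (60 + (0 + 0)*841*38)) = 1/(5012 + (60 + 0*841*38)) = 1/(5012 + (60 + 0)) = 1/(5012 + 60) = 1/5072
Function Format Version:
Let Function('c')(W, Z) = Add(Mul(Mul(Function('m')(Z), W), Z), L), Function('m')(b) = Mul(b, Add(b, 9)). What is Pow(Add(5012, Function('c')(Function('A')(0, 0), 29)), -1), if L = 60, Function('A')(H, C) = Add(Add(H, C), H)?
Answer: Rational(1, 5072) ≈ 0.00019716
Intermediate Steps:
Function('A')(H, C) = Add(C, Mul(2, H)) (Function('A')(H, C) = Add(Add(C, H), H) = Add(C, Mul(2, H)))
Function('m')(b) = Mul(b, Add(9, b))
Function('c')(W, Z) = Add(60, Mul(W, Pow(Z, 2), Add(9, Z))) (Function('c')(W, Z) = Add(Mul(Mul(Mul(Z, Add(9, Z)), W), Z), 60) = Add(Mul(Mul(W, Z, Add(9, Z)), Z), 60) = Add(Mul(W, Pow(Z, 2), Add(9, Z)), 60) = Add(60, Mul(W, Pow(Z, 2), Add(9, Z))))
Pow(Add(5012, Function('c')(Function('A')(0, 0), 29)), -1) = Pow(Add(5012, Add(60, Mul(Add(0, Mul(2, 0)), Pow(29, 2), Add(9, 29)))), -1) = Pow(Add(5012, Add(60, Mul(Add(0, 0), 841, 38))), -1) = Pow(Add(5012, Add(60, Mul(0, 841, 38))), -1) = Pow(Add(5012, Add(60, 0)), -1) = Pow(Add(5012, 60), -1) = Pow(5072, -1) = Rational(1, 5072)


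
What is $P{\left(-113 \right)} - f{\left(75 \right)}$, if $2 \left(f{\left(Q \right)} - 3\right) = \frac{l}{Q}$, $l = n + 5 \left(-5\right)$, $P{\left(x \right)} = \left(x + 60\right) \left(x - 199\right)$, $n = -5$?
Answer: $\frac{82666}{5} \approx 16533.0$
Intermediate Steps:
$P{\left(x \right)} = \left(-199 + x\right) \left(60 + x\right)$ ($P{\left(x \right)} = \left(60 + x\right) \left(-199 + x\right) = \left(-199 + x\right) \left(60 + x\right)$)
$l = -30$ ($l = -5 + 5 \left(-5\right) = -5 - 25 = -30$)
$f{\left(Q \right)} = 3 - \frac{15}{Q}$ ($f{\left(Q \right)} = 3 + \frac{\left(-30\right) \frac{1}{Q}}{2} = 3 - \frac{15}{Q}$)
$P{\left(-113 \right)} - f{\left(75 \right)} = \left(-11940 + \left(-113\right)^{2} - -15707\right) - \left(3 - \frac{15}{75}\right) = \left(-11940 + 12769 + 15707\right) - \left(3 - \frac{1}{5}\right) = 16536 - \left(3 - \frac{1}{5}\right) = 16536 - \frac{14}{5} = \frac{82666}{5}$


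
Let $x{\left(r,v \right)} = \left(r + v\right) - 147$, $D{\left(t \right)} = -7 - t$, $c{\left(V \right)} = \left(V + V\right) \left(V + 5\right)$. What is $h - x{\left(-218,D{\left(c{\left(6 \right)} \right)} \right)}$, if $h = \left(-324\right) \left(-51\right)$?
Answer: $17028$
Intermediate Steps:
$c{\left(V \right)} = 2 V \left(5 + V\right)$
$x{\left(r,v \right)} = -147 + r + v$
$h = 16524$
$h - x{\left(-218,D{\left(c{\left(6 \right)} \right)} \right)} = 16524 - \left(-147 - 218 - \left(7 + 2 \cdot 6 \left(5 + 6\right)\right)\right) = 16524 - \left(-147 - 218 - \left(7 + 2 \cdot 6 \cdot 11\right)\right) = 16524 - \left(-147 - 218 - 139\right) = 16524 - -504 = 16524 + 504 = 17028$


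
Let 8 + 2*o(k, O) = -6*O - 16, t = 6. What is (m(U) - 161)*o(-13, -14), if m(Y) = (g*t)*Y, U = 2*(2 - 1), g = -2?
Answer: -5550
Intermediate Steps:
o(k, O) = -12 - 3*O (o(k, O) = -4 + (-6*O - 16)/2 = -4 + (-16 - 6*O)/2 = -4 + (-8 - 3*O) = -12 - 3*O)
U = 2 (U = 2*1 = 2)
m(Y) = -12*Y (m(Y) = (-2*6)*Y = -12*Y)
(m(U) - 161)*o(-13, -14) = (-12*2 - 161)*(-12 - 3*(-14)) = (-24 - 161)*(-12 + 42) = -185*30 = -5550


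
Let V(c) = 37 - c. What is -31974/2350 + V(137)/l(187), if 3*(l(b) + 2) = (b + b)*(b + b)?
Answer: -223645419/16434725 ≈ -13.608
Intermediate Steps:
l(b) = -2 + 4*b²/3 (l(b) = -2 + ((b + b)*(b + b))/3 = -2 + ((2*b)*(2*b))/3 = -2 + (4*b²)/3 = -2 + 4*b²/3)
-31974/2350 + V(137)/l(187) = -31974/2350 + (37 - 1*137)/(-2 + (4/3)*187²) = -31974*1/2350 + (37 - 137)/(-2 + (4/3)*34969) = -15987/1175 - 100/(-2 + 139876/3) = -15987/1175 - 100/139870/3 = -15987/1175 - 100*3/139870 = -15987/1175 - 30/13987 = -223645419/16434725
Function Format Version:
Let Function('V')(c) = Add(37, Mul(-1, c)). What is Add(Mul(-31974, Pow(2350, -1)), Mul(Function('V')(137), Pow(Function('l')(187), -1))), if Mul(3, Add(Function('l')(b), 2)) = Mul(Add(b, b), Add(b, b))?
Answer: Rational(-223645419, 16434725) ≈ -13.608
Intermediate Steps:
Function('l')(b) = Add(-2, Mul(Rational(4, 3), Pow(b, 2))) (Function('l')(b) = Add(-2, Mul(Rational(1, 3), Mul(Add(b, b), Add(b, b)))) = Add(-2, Mul(Rational(1, 3), Mul(Mul(2, b), Mul(2, b)))) = Add(-2, Mul(Rational(1, 3), Mul(4, Pow(b, 2)))) = Add(-2, Mul(Rational(4, 3), Pow(b, 2))))
Add(Mul(-31974, Pow(2350, -1)), Mul(Function('V')(137), Pow(Function('l')(187), -1))) = Add(Mul(-31974, Pow(2350, -1)), Mul(Add(37, Mul(-1, 137)), Pow(Add(-2, Mul(Rational(4, 3), Pow(187, 2))), -1))) = Add(Mul(-31974, Rational(1, 2350)), Mul(Add(37, -137), Pow(Add(-2, Mul(Rational(4, 3), 34969)), -1))) = Add(Rational(-15987, 1175), Mul(-100, Pow(Add(-2, Rational(139876, 3)), -1))) = Add(Rational(-15987, 1175), Mul(-100, Pow(Rational(139870, 3), -1))) = Add(Rational(-15987, 1175), Mul(-100, Rational(3, 139870))) = Add(Rational(-15987, 1175), Rational(-30, 13987)) = Rational(-223645419, 16434725)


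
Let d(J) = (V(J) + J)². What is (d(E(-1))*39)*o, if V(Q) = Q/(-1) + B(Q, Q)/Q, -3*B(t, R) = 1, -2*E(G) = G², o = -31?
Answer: -1612/3 ≈ -537.33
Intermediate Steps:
E(G) = -G²/2
B(t, R) = -⅓ (B(t, R) = -⅓*1 = -⅓)
V(Q) = -Q - 1/(3*Q) (V(Q) = Q/(-1) - 1/(3*Q) = Q*(-1) - 1/(3*Q) = -Q - 1/(3*Q))
d(J) = 1/(9*J²) (d(J) = ((-J - 1/(3*J)) + J)² = (-1/(3*J))² = 1/(9*J²))
(d(E(-1))*39)*o = ((1/(9*(-½*(-1)²)²))*39)*(-31) = ((1/(9*(-½*1)²))*39)*(-31) = ((1/(9*(-½)²))*39)*(-31) = (((⅑)*4)*39)*(-31) = ((4/9)*39)*(-31) = (52/3)*(-31) = -1612/3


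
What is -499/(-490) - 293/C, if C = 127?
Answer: -80197/62230 ≈ -1.2887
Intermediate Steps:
-499/(-490) - 293/C = -499/(-490) - 293/127 = -499*(-1/490) - 293*1/127 = 499/490 - 293/127 = -80197/62230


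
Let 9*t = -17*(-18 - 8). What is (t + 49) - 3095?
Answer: -26972/9 ≈ -2996.9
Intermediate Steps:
t = 442/9 (t = (-17*(-18 - 8))/9 = (-17*(-26))/9 = (⅑)*442 = 442/9 ≈ 49.111)
(t + 49) - 3095 = (442/9 + 49) - 3095 = 883/9 - 3095 = -26972/9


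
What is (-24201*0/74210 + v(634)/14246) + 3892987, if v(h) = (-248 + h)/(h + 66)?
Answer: 19410822480893/4986100 ≈ 3.8930e+6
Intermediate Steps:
v(h) = (-248 + h)/(66 + h)
(-24201*0/74210 + v(634)/14246) + 3892987 = (-24201*0/74210 + ((-248 + 634)/(66 + 634))/14246) + 3892987 = (0*(1/74210) + (386/700)*(1/14246)) + 3892987 = (0 + ((1/700)*386)*(1/14246)) + 3892987 = (0 + (193/350)*(1/14246)) + 3892987 = (0 + 193/4986100) + 3892987 = 193/4986100 + 3892987 = 19410822480893/4986100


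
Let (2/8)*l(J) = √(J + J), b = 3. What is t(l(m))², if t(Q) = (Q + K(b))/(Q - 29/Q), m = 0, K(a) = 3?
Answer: 0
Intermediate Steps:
l(J) = 4*√2*√J (l(J) = 4*√(J + J) = 4*√(2*J) = 4*(√2*√J) = 4*√2*√J)
t(Q) = (3 + Q)/(Q - 29/Q) (t(Q) = (Q + 3)/(Q - 29/Q) = (3 + Q)/(Q - 29/Q))
t(l(m))² = ((4*√2*√0)*(3 + 4*√2*√0)/(-29 + (4*√2*√0)²))² = ((4*√2*0)*(3 + 4*√2*0)/(-29 + (4*√2*0)²))² = (0*(3 + 0)/(-29 + 0²))² = (0*3/(-29 + 0))² = (0*3/(-29))² = (0*(-1/29)*3)² = 0² = 0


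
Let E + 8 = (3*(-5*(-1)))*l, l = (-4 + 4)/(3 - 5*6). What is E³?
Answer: -512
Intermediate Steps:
l = 0 (l = 0/(3 - 30) = 0/(-27) = 0*(-1/27) = 0)
E = -8 (E = -8 + (3*(-5*(-1)))*0 = -8 + (3*5)*0 = -8 + 15*0 = -8 + 0 = -8)
E³ = (-8)³ = -512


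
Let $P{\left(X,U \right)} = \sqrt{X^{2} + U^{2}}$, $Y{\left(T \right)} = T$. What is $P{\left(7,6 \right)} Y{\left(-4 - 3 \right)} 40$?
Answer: $- 280 \sqrt{85} \approx -2581.5$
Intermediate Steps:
$P{\left(X,U \right)} = \sqrt{U^{2} + X^{2}}$
$P{\left(7,6 \right)} Y{\left(-4 - 3 \right)} 40 = \sqrt{6^{2} + 7^{2}} \left(-4 - 3\right) 40 = \sqrt{36 + 49} \left(-7\right) 40 = \sqrt{85} \left(-7\right) 40 = - 7 \sqrt{85} \cdot 40 = - 280 \sqrt{85}$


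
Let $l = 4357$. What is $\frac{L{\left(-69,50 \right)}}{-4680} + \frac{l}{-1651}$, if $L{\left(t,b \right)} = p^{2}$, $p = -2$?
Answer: $- \frac{392257}{148590} \approx -2.6399$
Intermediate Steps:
$L{\left(t,b \right)} = 4$ ($L{\left(t,b \right)} = \left(-2\right)^{2} = 4$)
$\frac{L{\left(-69,50 \right)}}{-4680} + \frac{l}{-1651} = \frac{4}{-4680} + \frac{4357}{-1651} = 4 \left(- \frac{1}{4680}\right) + 4357 \left(- \frac{1}{1651}\right) = - \frac{1}{1170} - \frac{4357}{1651} = - \frac{392257}{148590}$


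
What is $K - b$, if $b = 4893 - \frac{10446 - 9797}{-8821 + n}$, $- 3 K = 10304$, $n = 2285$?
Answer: $- \frac{163290835}{19608} \approx -8327.8$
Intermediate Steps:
$K = - \frac{10304}{3}$ ($K = \left(- \frac{1}{3}\right) 10304 = - \frac{10304}{3} \approx -3434.7$)
$b = \frac{31981297}{6536}$ ($b = 4893 - \frac{10446 - 9797}{-8821 + 2285} = 4893 - \frac{649}{-6536} = 4893 - 649 \left(- \frac{1}{6536}\right) = 4893 - - \frac{649}{6536} = 4893 + \frac{649}{6536} = \frac{31981297}{6536} \approx 4893.1$)
$K - b = - \frac{10304}{3} - \frac{31981297}{6536} = - \frac{163290835}{19608}$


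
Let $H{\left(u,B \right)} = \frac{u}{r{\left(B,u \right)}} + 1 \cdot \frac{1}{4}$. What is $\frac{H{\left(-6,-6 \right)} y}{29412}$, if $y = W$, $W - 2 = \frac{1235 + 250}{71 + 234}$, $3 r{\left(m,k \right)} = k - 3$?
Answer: $\frac{419}{797392} \approx 0.00052546$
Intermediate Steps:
$r{\left(m,k \right)} = -1 + \frac{k}{3}$ ($r{\left(m,k \right)} = \frac{k - 3}{3} = \frac{-3 + k}{3} = -1 + \frac{k}{3}$)
$W = \frac{419}{61}$ ($W = 2 + \frac{1235 + 250}{71 + 234} = 2 + \frac{1485}{305} = 2 + 1485 \cdot \frac{1}{305} = 2 + \frac{297}{61} = \frac{419}{61} \approx 6.8689$)
$y = \frac{419}{61} \approx 6.8689$
$H{\left(u,B \right)} = \frac{1}{4} + \frac{u}{-1 + \frac{u}{3}}$ ($H{\left(u,B \right)} = \frac{u}{-1 + \frac{u}{3}} + 1 \cdot \frac{1}{4} = \frac{u}{-1 + \frac{u}{3}} + \frac{1}{4} = \frac{1}{4} + \frac{u}{-1 + \frac{u}{3}}$)
$\frac{H{\left(-6,-6 \right)} y}{29412} = \frac{\frac{-3 + 13 \left(-6\right)}{4 \left(-3 - 6\right)} \frac{419}{61}}{29412} = \frac{-3 - 78}{4 \left(-9\right)} \frac{419}{61} \cdot \frac{1}{29412} = \frac{1}{4} \left(- \frac{1}{9}\right) \left(-81\right) \frac{419}{61} \cdot \frac{1}{29412} = \frac{9}{4} \cdot \frac{419}{61} \cdot \frac{1}{29412} = \frac{3771}{244} \cdot \frac{1}{29412} = \frac{419}{797392}$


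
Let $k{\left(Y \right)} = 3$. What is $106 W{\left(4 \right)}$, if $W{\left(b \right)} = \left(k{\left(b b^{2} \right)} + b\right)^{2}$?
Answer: $5194$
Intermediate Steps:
$W{\left(b \right)} = \left(3 + b\right)^{2}$
$106 W{\left(4 \right)} = 106 \left(3 + 4\right)^{2} = 106 \cdot 7^{2} = 106 \cdot 49 = 5194$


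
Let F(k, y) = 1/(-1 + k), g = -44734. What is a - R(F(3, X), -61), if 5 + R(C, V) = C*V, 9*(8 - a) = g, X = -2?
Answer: 90251/18 ≈ 5013.9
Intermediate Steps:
a = 44806/9 (a = 8 - ⅑*(-44734) = 8 + 44734/9 = 44806/9 ≈ 4978.4)
R(C, V) = -5 + C*V
a - R(F(3, X), -61) = 44806/9 - (-5 - 61/(-1 + 3)) = 44806/9 - (-5 - 61/2) = 44806/9 - 1*(-71/2) = 44806/9 + 71/2 = 90251/18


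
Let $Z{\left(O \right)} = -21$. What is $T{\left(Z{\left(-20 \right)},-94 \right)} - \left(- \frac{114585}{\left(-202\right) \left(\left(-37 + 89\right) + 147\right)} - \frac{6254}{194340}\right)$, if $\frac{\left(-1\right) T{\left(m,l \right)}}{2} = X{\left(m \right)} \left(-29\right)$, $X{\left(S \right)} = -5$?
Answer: $- \frac{285940006676}{976509915} \approx -292.82$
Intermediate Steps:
$T{\left(m,l \right)} = -290$ ($T{\left(m,l \right)} = - 2 \left(\left(-5\right) \left(-29\right)\right) = \left(-2\right) 145 = -290$)
$T{\left(Z{\left(-20 \right)},-94 \right)} - \left(- \frac{114585}{\left(-202\right) \left(\left(-37 + 89\right) + 147\right)} - \frac{6254}{194340}\right) = -290 - \left(- \frac{114585}{\left(-202\right) \left(\left(-37 + 89\right) + 147\right)} - \frac{6254}{194340}\right) = -290 - \left(- \frac{114585}{\left(-202\right) \left(52 + 147\right)} - \frac{3127}{97170}\right) = -290 - \left(- \frac{114585}{\left(-202\right) 199} - \frac{3127}{97170}\right) = -290 - \left(- \frac{114585}{-40198} - \frac{3127}{97170}\right) = -290 - \left(\left(-114585\right) \left(- \frac{1}{40198}\right) - \frac{3127}{97170}\right) = -290 - \left(\frac{114585}{40198} - \frac{3127}{97170}\right) = -290 - \frac{2752131326}{976509915} = - \frac{285940006676}{976509915}$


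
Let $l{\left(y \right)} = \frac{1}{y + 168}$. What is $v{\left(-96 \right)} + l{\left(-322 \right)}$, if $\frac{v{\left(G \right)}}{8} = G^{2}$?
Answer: $\frac{11354111}{154} \approx 73728.0$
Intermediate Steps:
$l{\left(y \right)} = \frac{1}{168 + y}$
$v{\left(G \right)} = 8 G^{2}$
$v{\left(-96 \right)} + l{\left(-322 \right)} = 8 \left(-96\right)^{2} + \frac{1}{168 - 322} = 8 \cdot 9216 + \frac{1}{-154} = 73728 - \frac{1}{154} = \frac{11354111}{154}$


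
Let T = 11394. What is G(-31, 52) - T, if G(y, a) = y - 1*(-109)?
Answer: -11316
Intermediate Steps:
G(y, a) = 109 + y (G(y, a) = y + 109 = 109 + y)
G(-31, 52) - T = (109 - 31) - 1*11394 = 78 - 11394 = -11316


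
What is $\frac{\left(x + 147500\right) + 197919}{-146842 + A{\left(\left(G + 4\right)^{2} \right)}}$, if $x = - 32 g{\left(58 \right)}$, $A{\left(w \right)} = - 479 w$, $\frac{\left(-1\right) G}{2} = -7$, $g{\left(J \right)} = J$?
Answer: $- \frac{31233}{27458} \approx -1.1375$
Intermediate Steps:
$G = 14$ ($G = \left(-2\right) \left(-7\right) = 14$)
$x = -1856$ ($x = \left(-32\right) 58 = -1856$)
$\frac{\left(x + 147500\right) + 197919}{-146842 + A{\left(\left(G + 4\right)^{2} \right)}} = \frac{\left(-1856 + 147500\right) + 197919}{-146842 - 479 \left(14 + 4\right)^{2}} = \frac{145644 + 197919}{-146842 - 479 \cdot 18^{2}} = \frac{343563}{-146842 - 155196} = \frac{343563}{-302038} = 343563 \left(- \frac{1}{302038}\right) = - \frac{31233}{27458}$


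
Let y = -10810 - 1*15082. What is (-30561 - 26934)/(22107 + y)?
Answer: 11499/757 ≈ 15.190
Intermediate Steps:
y = -25892 (y = -10810 - 15082 = -25892)
(-30561 - 26934)/(22107 + y) = (-30561 - 26934)/(22107 - 25892) = -57495/(-3785) = -57495*(-1/3785) = 11499/757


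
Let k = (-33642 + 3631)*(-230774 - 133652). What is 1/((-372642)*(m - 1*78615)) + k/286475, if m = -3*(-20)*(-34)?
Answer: 65742000344502871267/1722026464020450 ≈ 38177.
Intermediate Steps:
k = 10936788686 (k = -30011*(-364426) = 10936788686)
m = -2040 (m = 60*(-34) = -2040)
1/((-372642)*(m - 1*78615)) + k/286475 = 1/((-372642)*(-2040 - 1*78615)) + 10936788686/286475 = -1/(372642*(-2040 - 78615)) + 10936788686*(1/286475) = -1/372642/(-80655) + 10936788686/286475 = -1/372642*(-1/80655) + 10936788686/286475 = 1/30055440510 + 10936788686/286475 = 65742000344502871267/1722026464020450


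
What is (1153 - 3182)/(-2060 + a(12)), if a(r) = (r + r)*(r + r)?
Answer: 2029/1484 ≈ 1.3673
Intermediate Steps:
a(r) = 4*r² (a(r) = (2*r)*(2*r) = 4*r²)
(1153 - 3182)/(-2060 + a(12)) = (1153 - 3182)/(-2060 + 4*12²) = -2029/(-2060 + 4*144) = -2029/(-2060 + 576) = -2029/(-1484) = -2029*(-1/1484) = 2029/1484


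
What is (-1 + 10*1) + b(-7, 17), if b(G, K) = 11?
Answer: 20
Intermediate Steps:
(-1 + 10*1) + b(-7, 17) = (-1 + 10*1) + 11 = (-1 + 10) + 11 = 9 + 11 = 20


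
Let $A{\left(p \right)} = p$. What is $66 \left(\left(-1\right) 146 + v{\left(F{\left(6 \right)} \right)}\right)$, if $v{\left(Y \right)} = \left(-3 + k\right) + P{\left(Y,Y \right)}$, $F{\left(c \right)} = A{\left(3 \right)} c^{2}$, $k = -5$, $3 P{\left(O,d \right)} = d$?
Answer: $-7788$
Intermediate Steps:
$P{\left(O,d \right)} = \frac{d}{3}$
$F{\left(c \right)} = 3 c^{2}$
$v{\left(Y \right)} = -8 + \frac{Y}{3}$ ($v{\left(Y \right)} = \left(-3 - 5\right) + \frac{Y}{3} = -8 + \frac{Y}{3}$)
$66 \left(\left(-1\right) 146 + v{\left(F{\left(6 \right)} \right)}\right) = 66 \left(\left(-1\right) 146 - \left(8 - \frac{3 \cdot 6^{2}}{3}\right)\right) = 66 \left(-146 - \left(8 - \frac{3 \cdot 36}{3}\right)\right) = 66 \left(-146 + \left(-8 + \frac{1}{3} \cdot 108\right)\right) = 66 \left(-146 + \left(-8 + 36\right)\right) = 66 \left(-146 + 28\right) = 66 \left(-118\right) = -7788$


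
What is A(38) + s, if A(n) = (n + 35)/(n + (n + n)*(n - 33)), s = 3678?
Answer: 1537477/418 ≈ 3678.2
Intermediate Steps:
A(n) = (35 + n)/(n + 2*n*(-33 + n)) (A(n) = (35 + n)/(n + (2*n)*(-33 + n)) = (35 + n)/(n + 2*n*(-33 + n)))
A(38) + s = (35 + 38)/(38*(-65 + 2*38)) + 3678 = (1/38)*73/(-65 + 76) + 3678 = (1/38)*73/11 + 3678 = (1/38)*(1/11)*73 + 3678 = 73/418 + 3678 = 1537477/418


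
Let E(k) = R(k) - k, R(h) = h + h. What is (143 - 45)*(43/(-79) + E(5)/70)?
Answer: -3661/79 ≈ -46.342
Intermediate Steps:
R(h) = 2*h
E(k) = k (E(k) = 2*k - k = k)
(143 - 45)*(43/(-79) + E(5)/70) = (143 - 45)*(43/(-79) + 5/70) = 98*(43*(-1/79) + 5*(1/70)) = 98*(-43/79 + 1/14) = 98*(-523/1106) = -3661/79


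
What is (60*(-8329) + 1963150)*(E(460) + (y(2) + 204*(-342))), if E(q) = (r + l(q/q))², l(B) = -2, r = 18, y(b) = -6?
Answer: -101733336380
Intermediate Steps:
E(q) = 256 (E(q) = (18 - 2)² = 16² = 256)
(60*(-8329) + 1963150)*(E(460) + (y(2) + 204*(-342))) = (60*(-8329) + 1963150)*(256 + (-6 + 204*(-342))) = (-499740 + 1963150)*(256 + (-6 - 69768)) = 1463410*(256 - 69774) = 1463410*(-69518) = -101733336380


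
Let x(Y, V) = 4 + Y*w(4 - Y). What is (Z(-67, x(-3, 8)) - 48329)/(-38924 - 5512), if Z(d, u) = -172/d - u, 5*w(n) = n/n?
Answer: 8095247/7443030 ≈ 1.0876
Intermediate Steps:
w(n) = 1/5 (w(n) = (n/n)/5 = (1/5)*1 = 1/5)
x(Y, V) = 4 + Y/5 (x(Y, V) = 4 + Y*(1/5) = 4 + Y/5)
Z(d, u) = -u - 172/d
(Z(-67, x(-3, 8)) - 48329)/(-38924 - 5512) = ((-(4 + (1/5)*(-3)) - 172/(-67)) - 48329)/(-38924 - 5512) = ((-(4 - 3/5) - 172*(-1/67)) - 48329)/(-44436) = ((-1*17/5 + 172/67) - 48329)*(-1/44436) = ((-17/5 + 172/67) - 48329)*(-1/44436) = (-279/335 - 48329)*(-1/44436) = -16190494/335*(-1/44436) = 8095247/7443030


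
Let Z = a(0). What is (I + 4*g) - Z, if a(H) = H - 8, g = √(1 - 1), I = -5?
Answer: 3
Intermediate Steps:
g = 0 (g = √0 = 0)
a(H) = -8 + H
Z = -8 (Z = -8 + 0 = -8)
(I + 4*g) - Z = (-5 + 4*0) - 1*(-8) = (-5 + 0) + 8 = -5 + 8 = 3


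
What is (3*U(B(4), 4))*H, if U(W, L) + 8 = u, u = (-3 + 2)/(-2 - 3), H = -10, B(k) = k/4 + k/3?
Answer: 234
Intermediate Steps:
B(k) = 7*k/12 (B(k) = k*(¼) + k*(⅓) = k/4 + k/3 = 7*k/12)
u = ⅕ (u = -1/(-5) = -1*(-⅕) = ⅕ ≈ 0.20000)
U(W, L) = -39/5 (U(W, L) = -8 + ⅕ = -39/5)
(3*U(B(4), 4))*H = (3*(-39/5))*(-10) = -117/5*(-10) = 234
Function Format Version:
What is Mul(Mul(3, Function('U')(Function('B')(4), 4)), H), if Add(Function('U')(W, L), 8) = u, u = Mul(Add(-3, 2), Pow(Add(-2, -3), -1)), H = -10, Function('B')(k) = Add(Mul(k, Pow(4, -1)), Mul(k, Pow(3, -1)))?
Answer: 234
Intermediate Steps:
Function('B')(k) = Mul(Rational(7, 12), k) (Function('B')(k) = Add(Mul(k, Rational(1, 4)), Mul(k, Rational(1, 3))) = Add(Mul(Rational(1, 4), k), Mul(Rational(1, 3), k)) = Mul(Rational(7, 12), k))
u = Rational(1, 5) (u = Mul(-1, Pow(-5, -1)) = Mul(-1, Rational(-1, 5)) = Rational(1, 5) ≈ 0.20000)
Function('U')(W, L) = Rational(-39, 5) (Function('U')(W, L) = Add(-8, Rational(1, 5)) = Rational(-39, 5))
Mul(Mul(3, Function('U')(Function('B')(4), 4)), H) = Mul(Mul(3, Rational(-39, 5)), -10) = Mul(Rational(-117, 5), -10) = 234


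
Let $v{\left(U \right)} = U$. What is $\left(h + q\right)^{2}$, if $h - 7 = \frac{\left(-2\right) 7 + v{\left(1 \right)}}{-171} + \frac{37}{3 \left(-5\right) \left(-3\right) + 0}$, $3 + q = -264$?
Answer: $\frac{5452936336}{81225} \approx 67134.0$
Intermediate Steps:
$q = -267$ ($q = -3 - 264 = -267$)
$h = \frac{2251}{285}$ ($h = 7 + \left(\frac{\left(-2\right) 7 + 1}{-171} + \frac{37}{3 \left(-5\right) \left(-3\right) + 0}\right) = 7 + \left(\left(-14 + 1\right) \left(- \frac{1}{171}\right) + \frac{37}{\left(-15\right) \left(-3\right) + 0}\right) = 7 - \left(- \frac{13}{171} - \frac{37}{45 + 0}\right) = 7 + \left(\frac{13}{171} + \frac{37}{45}\right) = 7 + \frac{256}{285} = \frac{2251}{285} \approx 7.8982$)
$\left(h + q\right)^{2} = \left(\frac{2251}{285} - 267\right)^{2} = \left(- \frac{73844}{285}\right)^{2} = \frac{5452936336}{81225}$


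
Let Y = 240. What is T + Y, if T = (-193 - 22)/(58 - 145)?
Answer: 21095/87 ≈ 242.47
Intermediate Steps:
T = 215/87 (T = -215/(-87) = -215*(-1/87) = 215/87 ≈ 2.4713)
T + Y = 215/87 + 240 = 21095/87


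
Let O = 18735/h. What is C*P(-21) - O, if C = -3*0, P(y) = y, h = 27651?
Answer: -6245/9217 ≈ -0.67755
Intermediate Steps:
C = 0
O = 6245/9217 (O = 18735/27651 = 18735*(1/27651) = 6245/9217 ≈ 0.67755)
C*P(-21) - O = 0*(-21) - 1*6245/9217 = 0 - 6245/9217 = -6245/9217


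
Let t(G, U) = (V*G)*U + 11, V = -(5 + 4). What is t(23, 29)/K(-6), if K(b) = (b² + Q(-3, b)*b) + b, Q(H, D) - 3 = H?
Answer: -2996/15 ≈ -199.73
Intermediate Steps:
Q(H, D) = 3 + H
V = -9 (V = -1*9 = -9)
t(G, U) = 11 - 9*G*U (t(G, U) = (-9*G)*U + 11 = -9*G*U + 11 = 11 - 9*G*U)
K(b) = b + b² (K(b) = (b² + (3 - 3)*b) + b = (b² + 0*b) + b = (b² + 0) + b = b² + b = b + b²)
t(23, 29)/K(-6) = (11 - 9*23*29)/((-6*(1 - 6))) = (11 - 6003)/((-6*(-5))) = -5992/30 = -5992*1/30 = -2996/15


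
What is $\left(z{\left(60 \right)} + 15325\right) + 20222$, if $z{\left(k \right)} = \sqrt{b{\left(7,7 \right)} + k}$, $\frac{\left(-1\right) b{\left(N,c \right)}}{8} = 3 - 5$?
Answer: $35547 + 2 \sqrt{19} \approx 35556.0$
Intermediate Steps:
$b{\left(N,c \right)} = 16$ ($b{\left(N,c \right)} = - 8 \left(3 - 5\right) = \left(-8\right) \left(-2\right) = 16$)
$z{\left(k \right)} = \sqrt{16 + k}$
$\left(z{\left(60 \right)} + 15325\right) + 20222 = \left(\sqrt{16 + 60} + 15325\right) + 20222 = \left(\sqrt{76} + 15325\right) + 20222 = \left(2 \sqrt{19} + 15325\right) + 20222 = \left(15325 + 2 \sqrt{19}\right) + 20222 = 35547 + 2 \sqrt{19}$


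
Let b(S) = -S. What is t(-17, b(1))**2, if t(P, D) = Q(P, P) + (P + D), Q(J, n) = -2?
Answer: 400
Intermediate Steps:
t(P, D) = -2 + D + P (t(P, D) = -2 + (P + D) = -2 + (D + P) = -2 + D + P)
t(-17, b(1))**2 = (-2 - 1*1 - 17)**2 = (-2 - 1 - 17)**2 = (-20)**2 = 400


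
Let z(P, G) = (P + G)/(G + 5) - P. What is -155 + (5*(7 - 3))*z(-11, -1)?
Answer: 5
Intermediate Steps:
z(P, G) = -P + (G + P)/(5 + G) (z(P, G) = (G + P)/(5 + G) - P = -P + (G + P)/(5 + G))
-155 + (5*(7 - 3))*z(-11, -1) = -155 + (5*(7 - 3))*((-1 - 4*(-11) - 1*(-1)*(-11))/(5 - 1)) = -155 + (5*4)*((-1 + 44 - 11)/4) = -155 + 20*((¼)*32) = -155 + 20*8 = -155 + 160 = 5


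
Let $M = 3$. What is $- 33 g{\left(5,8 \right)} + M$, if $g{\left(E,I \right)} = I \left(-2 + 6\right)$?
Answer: $-1053$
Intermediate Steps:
$g{\left(E,I \right)} = 4 I$ ($g{\left(E,I \right)} = I 4 = 4 I$)
$- 33 g{\left(5,8 \right)} + M = - 33 \cdot 4 \cdot 8 + 3 = \left(-33\right) 32 + 3 = -1056 + 3 = -1053$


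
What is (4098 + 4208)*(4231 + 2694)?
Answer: 57519050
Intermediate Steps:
(4098 + 4208)*(4231 + 2694) = 8306*6925 = 57519050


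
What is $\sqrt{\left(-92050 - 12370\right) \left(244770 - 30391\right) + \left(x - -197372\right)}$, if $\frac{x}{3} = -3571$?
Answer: $i \sqrt{22385268521} \approx 1.4962 \cdot 10^{5} i$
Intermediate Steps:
$x = -10713$ ($x = 3 \left(-3571\right) = -10713$)
$\sqrt{\left(-92050 - 12370\right) \left(244770 - 30391\right) + \left(x - -197372\right)} = \sqrt{\left(-92050 - 12370\right) \left(244770 - 30391\right) - -186659} = \sqrt{\left(-104420\right) 214379 + \left(-10713 + 197372\right)} = \sqrt{-22385455180 + 186659} = \sqrt{-22385268521} = i \sqrt{22385268521}$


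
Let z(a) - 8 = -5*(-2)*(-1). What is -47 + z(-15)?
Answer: -49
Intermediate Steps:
z(a) = -2 (z(a) = 8 - 5*(-2)*(-1) = 8 + 10*(-1) = 8 - 10 = -2)
-47 + z(-15) = -47 - 2 = -49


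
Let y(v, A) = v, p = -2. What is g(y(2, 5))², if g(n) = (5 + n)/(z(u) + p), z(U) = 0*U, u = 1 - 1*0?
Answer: 49/4 ≈ 12.250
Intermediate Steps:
u = 1 (u = 1 + 0 = 1)
z(U) = 0
g(n) = -5/2 - n/2 (g(n) = (5 + n)/(0 - 2) = (5 + n)/(-2) = (5 + n)*(-½) = -5/2 - n/2)
g(y(2, 5))² = (-5/2 - ½*2)² = (-5/2 - 1)² = (-7/2)² = 49/4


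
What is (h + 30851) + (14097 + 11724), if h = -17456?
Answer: 39216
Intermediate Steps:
(h + 30851) + (14097 + 11724) = (-17456 + 30851) + (14097 + 11724) = 13395 + 25821 = 39216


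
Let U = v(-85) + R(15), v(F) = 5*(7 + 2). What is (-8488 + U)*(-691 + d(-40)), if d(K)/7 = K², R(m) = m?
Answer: -88569852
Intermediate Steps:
v(F) = 45 (v(F) = 5*9 = 45)
d(K) = 7*K²
U = 60 (U = 45 + 15 = 60)
(-8488 + U)*(-691 + d(-40)) = (-8488 + 60)*(-691 + 7*(-40)²) = -8428*(-691 + 7*1600) = -8428*(-691 + 11200) = -8428*10509 = -88569852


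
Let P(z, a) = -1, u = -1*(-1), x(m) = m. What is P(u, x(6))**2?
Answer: 1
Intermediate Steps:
u = 1
P(u, x(6))**2 = (-1)**2 = 1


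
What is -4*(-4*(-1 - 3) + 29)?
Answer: -180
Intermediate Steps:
-4*(-4*(-1 - 3) + 29) = -4*(-4*(-4) + 29) = -4*(16 + 29) = -4*45 = -180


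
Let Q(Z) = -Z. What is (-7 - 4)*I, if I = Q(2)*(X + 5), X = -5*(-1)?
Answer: 220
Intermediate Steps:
X = 5
I = -20 (I = (-1*2)*(5 + 5) = -2*10 = -20)
(-7 - 4)*I = (-7 - 4)*(-20) = -11*(-20) = 220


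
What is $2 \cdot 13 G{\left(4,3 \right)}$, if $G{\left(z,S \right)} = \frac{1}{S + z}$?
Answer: $\frac{26}{7} \approx 3.7143$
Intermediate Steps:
$2 \cdot 13 G{\left(4,3 \right)} = \frac{2 \cdot 13}{3 + 4} = \frac{26}{7}$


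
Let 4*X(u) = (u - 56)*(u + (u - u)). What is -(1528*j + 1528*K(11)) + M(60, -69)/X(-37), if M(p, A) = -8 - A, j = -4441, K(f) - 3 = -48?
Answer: 23586706372/3441 ≈ 6.8546e+6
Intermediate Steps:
K(f) = -45 (K(f) = 3 - 48 = -45)
X(u) = u*(-56 + u)/4 (X(u) = ((u - 56)*(u + (u - u)))/4 = ((-56 + u)*(u + 0))/4 = ((-56 + u)*u)/4 = (u*(-56 + u))/4 = u*(-56 + u)/4)
-(1528*j + 1528*K(11)) + M(60, -69)/X(-37) = -1528/(1/(-45 - 4441)) + (-8 - 1*(-69))/(((¼)*(-37)*(-56 - 37))) = -1528/(1/(-4486)) + (-8 + 69)/(((¼)*(-37)*(-93))) = -1528/(-1/4486) + 61/(3441/4) = -1528*(-4486) + 61*(4/3441) = 6854608 + 244/3441 = 23586706372/3441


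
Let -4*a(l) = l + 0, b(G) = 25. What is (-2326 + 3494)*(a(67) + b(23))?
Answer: 9636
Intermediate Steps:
a(l) = -l/4 (a(l) = -(l + 0)/4 = -l/4)
(-2326 + 3494)*(a(67) + b(23)) = (-2326 + 3494)*(-1/4*67 + 25) = 1168*(-67/4 + 25) = 1168*(33/4) = 9636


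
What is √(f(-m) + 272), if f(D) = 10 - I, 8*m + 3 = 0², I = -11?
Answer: √293 ≈ 17.117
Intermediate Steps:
m = -3/8 (m = -3/8 + (⅛)*0² = -3/8 + (⅛)*0 = -3/8 + 0 = -3/8 ≈ -0.37500)
f(D) = 21 (f(D) = 10 - 1*(-11) = 10 + 11 = 21)
√(f(-m) + 272) = √(21 + 272) = √293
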